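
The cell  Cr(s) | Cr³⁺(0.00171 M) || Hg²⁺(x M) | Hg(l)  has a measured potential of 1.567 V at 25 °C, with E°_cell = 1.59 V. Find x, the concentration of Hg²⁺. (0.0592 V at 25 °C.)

From the Nernst equation, log Q = n(E° − E)/0.0592 = 6(1.59 − 1.567)/0.0592 = 2.331, so Q = 214.
With Q = [Cr³⁺]^2/[Hg²⁺]^3 and the known concentrations, [Hg²⁺]^3 in the denominator gives [Hg²⁺] = 0.0024 M.

0.0024 M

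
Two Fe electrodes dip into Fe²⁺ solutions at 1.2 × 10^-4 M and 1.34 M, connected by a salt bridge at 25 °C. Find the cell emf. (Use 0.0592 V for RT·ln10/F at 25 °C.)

Both half-cells are Fe²⁺/Fe, so E°_cell = 0. The concentrated side is the cathode; the cell reaction moves Fe²⁺ from high to low concentration with n = 2.
Q = [Fe²⁺]_dilute/[Fe²⁺]_conc = 1.2 × 10^-4/1.34 = 8.96 × 10^-5.
E = 0 − (0.0592/2) log Q = −(0.0592/2)(-4.048) = 0.1198 V.

0.12 V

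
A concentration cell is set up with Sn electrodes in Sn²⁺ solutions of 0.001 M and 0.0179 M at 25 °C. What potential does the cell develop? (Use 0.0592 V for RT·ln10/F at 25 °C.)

Both half-cells are Sn²⁺/Sn, so E°_cell = 0. The concentrated side is the cathode; the cell reaction moves Sn²⁺ from high to low concentration with n = 2.
Q = [Sn²⁺]_dilute/[Sn²⁺]_conc = 0.001/0.0179 = 0.0559.
E = 0 − (0.0592/2) log Q = −(0.0592/2)(-1.253) = 0.0371 V.

0.037 V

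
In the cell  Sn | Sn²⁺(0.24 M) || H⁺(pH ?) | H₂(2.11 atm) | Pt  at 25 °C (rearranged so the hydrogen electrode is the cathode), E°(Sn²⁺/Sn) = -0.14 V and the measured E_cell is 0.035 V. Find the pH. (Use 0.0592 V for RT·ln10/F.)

E°_cell = 0.14 V and n = 2.
log Q = n(E° − E)/0.0592 = 2×(0.14 − 0.035)/0.0592 = 3.547.
With Q = [Sn²⁺]·P(H₂) / [H⁺]^2, solving for [H⁺] gives log[H⁺] = -1.921, so pH = 1.92.

pH = 1.92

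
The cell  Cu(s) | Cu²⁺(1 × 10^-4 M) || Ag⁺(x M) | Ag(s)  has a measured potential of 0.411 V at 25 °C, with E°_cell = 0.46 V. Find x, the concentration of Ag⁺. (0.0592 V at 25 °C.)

0.0015 M

From the Nernst equation, log Q = n(E° − E)/0.0592 = 2(0.46 − 0.411)/0.0592 = 1.655, so Q = 45.2.
With Q = [Cu²⁺]/[Ag⁺]^2 and the known concentrations, [Ag⁺]^2 in the denominator gives [Ag⁺] = 0.0015 M.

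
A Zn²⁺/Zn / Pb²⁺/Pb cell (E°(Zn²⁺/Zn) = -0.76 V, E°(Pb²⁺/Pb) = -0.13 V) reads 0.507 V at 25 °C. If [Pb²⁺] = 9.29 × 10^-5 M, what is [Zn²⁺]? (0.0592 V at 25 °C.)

1.3 M

From the Nernst equation, log Q = n(E° − E)/0.0592 = 2(0.63 − 0.507)/0.0592 = 4.155, so Q = 1.43 × 10^4.
With Q = [Zn²⁺]/[Pb²⁺] and the known concentrations, [Zn²⁺] in the numerator gives [Zn²⁺] = 1.3 M.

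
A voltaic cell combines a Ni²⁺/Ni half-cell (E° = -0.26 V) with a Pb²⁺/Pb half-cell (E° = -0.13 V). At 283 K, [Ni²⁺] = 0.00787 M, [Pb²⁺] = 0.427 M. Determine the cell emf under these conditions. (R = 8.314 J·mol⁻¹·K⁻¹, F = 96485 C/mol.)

0.179 V

The Pb²⁺/Pb couple has the higher reduction potential and acts as the cathode, so E°_cell = -0.13 − (-0.26) = 0.13 V.
Balancing electrons gives n = 2; the reaction quotient is Q = [Ni²⁺]/[Pb²⁺] = 0.0184.
E = E° − (RT/nF) ln Q = 0.13 − (8.314×283)/(2×96485) × (-3.994) = 0.130 + 0.049 = 0.179 V.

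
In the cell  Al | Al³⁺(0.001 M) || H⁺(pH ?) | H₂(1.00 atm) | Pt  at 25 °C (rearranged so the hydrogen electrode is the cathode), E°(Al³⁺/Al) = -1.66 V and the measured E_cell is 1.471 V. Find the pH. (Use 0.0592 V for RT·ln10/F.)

E°_cell = 1.66 V and n = 6.
log Q = n(E° − E)/0.0592 = 6×(1.66 − 1.471)/0.0592 = 19.155.
With Q = [Al³⁺]^2·P(H₂)^3 / [H⁺]^6, solving for [H⁺] gives log[H⁺] = -4.193, so pH = 4.19.

pH = 4.19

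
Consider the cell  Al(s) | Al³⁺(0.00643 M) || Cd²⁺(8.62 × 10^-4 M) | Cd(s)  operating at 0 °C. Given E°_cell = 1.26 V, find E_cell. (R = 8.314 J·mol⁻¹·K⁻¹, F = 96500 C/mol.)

1.22 V

Balancing electrons gives n = 6; the reaction quotient is Q = [Al³⁺]^2/[Cd²⁺]^3 = 6.46 × 10^4.
E = E° − (RT/nF) ln Q = 1.26 − (8.314×273)/(6×96500) × (11.075) = 1.260 − 0.043 = 1.217 V.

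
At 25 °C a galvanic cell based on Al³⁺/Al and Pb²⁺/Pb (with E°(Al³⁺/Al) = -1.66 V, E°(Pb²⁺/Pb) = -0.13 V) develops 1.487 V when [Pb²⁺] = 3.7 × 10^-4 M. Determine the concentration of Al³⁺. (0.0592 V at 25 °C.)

0.0011 M

From the Nernst equation, log Q = n(E° − E)/0.0592 = 6(1.53 − 1.487)/0.0592 = 4.358, so Q = 2.28 × 10^4.
With Q = [Al³⁺]^2/[Pb²⁺]^3 and the known concentrations, [Al³⁺]^2 in the numerator gives [Al³⁺] = 0.0011 M.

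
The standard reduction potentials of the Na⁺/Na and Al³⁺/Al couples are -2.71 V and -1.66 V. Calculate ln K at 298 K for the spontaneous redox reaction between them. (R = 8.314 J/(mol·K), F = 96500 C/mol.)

E°_cell = -1.66 − (-2.71) = 1.05 V, with n = 3 electrons transferred.
At equilibrium E = 0, so the Nernst equation gives ln K = nFE°/RT = (3)(96500)(1.05)/((8.314)(298)) = 122.69.

ln K = 122.7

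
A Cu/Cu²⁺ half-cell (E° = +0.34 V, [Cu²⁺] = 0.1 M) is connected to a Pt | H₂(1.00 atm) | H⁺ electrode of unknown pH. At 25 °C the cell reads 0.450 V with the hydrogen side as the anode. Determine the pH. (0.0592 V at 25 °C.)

pH = 2.36

E°_cell = 0.34 V and n = 2.
log Q = n(E° − E)/0.0592 = 2×(0.34 − 0.450)/0.0592 = -3.716.
With Q = [H⁺]^2 / ([Cu²⁺]·P(H₂)), solving for [H⁺] gives log[H⁺] = -2.358, so pH = 2.36.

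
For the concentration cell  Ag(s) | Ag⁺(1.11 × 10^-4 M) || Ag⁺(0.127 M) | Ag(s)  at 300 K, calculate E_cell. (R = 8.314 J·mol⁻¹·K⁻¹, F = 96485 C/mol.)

0.18 V

Both half-cells are Ag⁺/Ag, so E°_cell = 0. The concentrated side is the cathode; the cell reaction moves Ag⁺ from high to low concentration with n = 1.
Q = [Ag⁺]_dilute/[Ag⁺]_conc = 1.11 × 10^-4/0.127 = 8.74 × 10^-4.
E = 0 − (RT/nF) ln Q = −((8.314×300)/(1×96485))(-7.042) = 0.1820 V.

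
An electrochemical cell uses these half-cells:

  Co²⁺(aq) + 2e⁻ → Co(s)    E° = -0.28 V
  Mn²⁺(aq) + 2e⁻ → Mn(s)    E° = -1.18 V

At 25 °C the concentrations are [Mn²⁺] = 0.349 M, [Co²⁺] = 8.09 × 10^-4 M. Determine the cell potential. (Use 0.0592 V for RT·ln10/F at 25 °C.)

The Co²⁺/Co couple has the higher reduction potential and acts as the cathode, so E°_cell = -0.28 − (-1.18) = 0.90 V.
Balancing electrons gives n = 2; the reaction quotient is Q = [Mn²⁺]/[Co²⁺] = 431.
At 25 °C, E = E° − (0.0592/n) log Q = 0.90 − (0.0592/2)(2.635) = 0.900 − 0.078 = 0.822 V.

0.822 V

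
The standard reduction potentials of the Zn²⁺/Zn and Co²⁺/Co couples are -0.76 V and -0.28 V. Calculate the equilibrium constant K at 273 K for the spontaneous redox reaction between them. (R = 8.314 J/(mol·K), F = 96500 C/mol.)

5.3 × 10^17

E°_cell = -0.28 − (-0.76) = 0.48 V, with n = 2 electrons transferred.
At equilibrium E = 0, so the Nernst equation gives ln K = nFE°/RT = (2)(96500)(0.48)/((8.314)(273)) = 40.82.
K = e^40.82 = 5.3 × 10^17.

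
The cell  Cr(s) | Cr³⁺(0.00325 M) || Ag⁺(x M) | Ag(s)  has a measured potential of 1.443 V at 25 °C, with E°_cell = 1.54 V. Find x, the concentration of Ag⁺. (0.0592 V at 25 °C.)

From the Nernst equation, log Q = n(E° − E)/0.0592 = 3(1.54 − 1.443)/0.0592 = 4.916, so Q = 8.23 × 10^4.
With Q = [Cr³⁺]/[Ag⁺]^3 and the known concentrations, [Ag⁺]^3 in the denominator gives [Ag⁺] = 0.0034 M.

0.0034 M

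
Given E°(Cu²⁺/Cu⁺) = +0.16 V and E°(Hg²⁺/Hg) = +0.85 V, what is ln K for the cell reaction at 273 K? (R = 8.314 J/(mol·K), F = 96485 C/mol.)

ln K = 58.7

E°_cell = +0.85 − (+0.16) = 0.69 V, with n = 2 electrons transferred.
At equilibrium E = 0, so the Nernst equation gives ln K = nFE°/RT = (2)(96485)(0.69)/((8.314)(273)) = 58.66.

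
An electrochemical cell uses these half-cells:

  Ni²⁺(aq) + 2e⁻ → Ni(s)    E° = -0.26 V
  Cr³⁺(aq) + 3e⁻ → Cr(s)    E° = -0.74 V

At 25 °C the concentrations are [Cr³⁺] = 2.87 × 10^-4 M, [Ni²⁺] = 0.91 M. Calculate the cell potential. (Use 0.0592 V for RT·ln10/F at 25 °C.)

0.549 V

The Ni²⁺/Ni couple has the higher reduction potential and acts as the cathode, so E°_cell = -0.26 − (-0.74) = 0.48 V.
Balancing electrons gives n = 6; the reaction quotient is Q = [Cr³⁺]^2/[Ni²⁺]^3 = 1.09 × 10^-7.
At 25 °C, E = E° − (0.0592/n) log Q = 0.48 − (0.0592/6)(-6.961) = 0.480 + 0.069 = 0.549 V.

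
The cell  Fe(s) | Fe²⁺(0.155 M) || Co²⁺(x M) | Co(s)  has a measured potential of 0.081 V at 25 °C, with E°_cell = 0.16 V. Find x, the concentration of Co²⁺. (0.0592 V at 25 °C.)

3.3 × 10^-4 M

From the Nernst equation, log Q = n(E° − E)/0.0592 = 2(0.16 − 0.081)/0.0592 = 2.669, so Q = 467.
With Q = [Fe²⁺]/[Co²⁺] and the known concentrations, [Co²⁺] in the denominator gives [Co²⁺] = 3.3 × 10^-4 M.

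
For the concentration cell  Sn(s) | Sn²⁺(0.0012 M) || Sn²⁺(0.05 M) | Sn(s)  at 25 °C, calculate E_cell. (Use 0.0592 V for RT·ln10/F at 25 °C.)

Both half-cells are Sn²⁺/Sn, so E°_cell = 0. The concentrated side is the cathode; the cell reaction moves Sn²⁺ from high to low concentration with n = 2.
Q = [Sn²⁺]_dilute/[Sn²⁺]_conc = 0.0012/0.05 = 0.0240.
E = 0 − (0.0592/2) log Q = −(0.0592/2)(-1.620) = 0.0480 V.

0.048 V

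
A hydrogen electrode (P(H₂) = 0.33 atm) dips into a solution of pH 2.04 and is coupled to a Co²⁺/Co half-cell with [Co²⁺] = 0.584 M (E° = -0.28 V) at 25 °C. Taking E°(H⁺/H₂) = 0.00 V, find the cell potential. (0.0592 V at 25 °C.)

0.18 V

The hydrogen couple is the cathode, so E°_cell = 0.28 V; n = 2.
[H⁺] = 10^(−2.04) = 0.0091 M, and Q = [Co²⁺]·P(H₂) / [H⁺]^2 = 2320.
E = E° − (0.0592/2) log Q = 0.28 − (0.0592/2)(3.365) = 0.180 V.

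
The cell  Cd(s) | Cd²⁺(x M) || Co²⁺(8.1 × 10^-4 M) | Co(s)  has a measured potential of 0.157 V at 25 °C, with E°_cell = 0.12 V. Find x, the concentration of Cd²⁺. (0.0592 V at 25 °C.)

From the Nernst equation, log Q = n(E° − E)/0.0592 = 2(0.12 − 0.157)/0.0592 = -1.250, so Q = 0.0562.
With Q = [Cd²⁺]/[Co²⁺] and the known concentrations, [Cd²⁺] in the numerator gives [Cd²⁺] = 4.6 × 10^-5 M.

4.6 × 10^-5 M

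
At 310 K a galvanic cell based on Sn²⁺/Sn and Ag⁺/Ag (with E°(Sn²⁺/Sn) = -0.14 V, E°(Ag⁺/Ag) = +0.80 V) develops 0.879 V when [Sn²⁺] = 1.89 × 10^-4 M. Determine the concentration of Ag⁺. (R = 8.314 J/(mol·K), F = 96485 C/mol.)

From the Nernst equation, ln Q = nF(E° − E)/RT = 2×96485×(0.94 − 0.879)/(8.314×310) = 4.567, so Q = 96.3.
With Q = [Sn²⁺]/[Ag⁺]^2 and the known concentrations, [Ag⁺]^2 in the denominator gives [Ag⁺] = 0.0014 M.

0.0014 M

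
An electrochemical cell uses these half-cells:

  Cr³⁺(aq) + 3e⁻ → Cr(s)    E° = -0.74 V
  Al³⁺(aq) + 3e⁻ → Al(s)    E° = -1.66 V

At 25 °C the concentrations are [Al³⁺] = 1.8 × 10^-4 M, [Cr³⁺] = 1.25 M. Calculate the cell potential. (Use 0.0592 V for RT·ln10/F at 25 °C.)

0.996 V

The Cr³⁺/Cr couple has the higher reduction potential and acts as the cathode, so E°_cell = -0.74 − (-1.66) = 0.92 V.
Balancing electrons gives n = 3; the reaction quotient is Q = [Al³⁺]/[Cr³⁺] = 1.44 × 10^-4.
At 25 °C, E = E° − (0.0592/n) log Q = 0.92 − (0.0592/3)(-3.842) = 0.920 + 0.076 = 0.996 V.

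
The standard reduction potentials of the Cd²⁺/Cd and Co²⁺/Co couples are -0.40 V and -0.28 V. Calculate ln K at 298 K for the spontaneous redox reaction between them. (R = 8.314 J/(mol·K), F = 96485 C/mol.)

ln K = 9.3

E°_cell = -0.28 − (-0.40) = 0.12 V, with n = 2 electrons transferred.
At equilibrium E = 0, so the Nernst equation gives ln K = nFE°/RT = (2)(96485)(0.12)/((8.314)(298)) = 9.35.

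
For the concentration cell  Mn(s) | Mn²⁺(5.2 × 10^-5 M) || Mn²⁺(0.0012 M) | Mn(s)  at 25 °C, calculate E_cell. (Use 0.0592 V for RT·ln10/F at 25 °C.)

Both half-cells are Mn²⁺/Mn, so E°_cell = 0. The concentrated side is the cathode; the cell reaction moves Mn²⁺ from high to low concentration with n = 2.
Q = [Mn²⁺]_dilute/[Mn²⁺]_conc = 5.2 × 10^-5/0.0012 = 0.0433.
E = 0 − (0.0592/2) log Q = −(0.0592/2)(-1.363) = 0.0403 V.

0.040 V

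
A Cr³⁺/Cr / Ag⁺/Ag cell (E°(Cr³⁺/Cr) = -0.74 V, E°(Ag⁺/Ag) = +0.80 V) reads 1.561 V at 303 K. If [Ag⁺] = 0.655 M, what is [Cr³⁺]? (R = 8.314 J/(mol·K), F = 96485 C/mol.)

0.025 M

From the Nernst equation, ln Q = nF(E° − E)/RT = 3×96485×(1.54 − 1.561)/(8.314×303) = -2.413, so Q = 0.0896.
With Q = [Cr³⁺]/[Ag⁺]^3 and the known concentrations, [Cr³⁺] in the numerator gives [Cr³⁺] = 0.025 M.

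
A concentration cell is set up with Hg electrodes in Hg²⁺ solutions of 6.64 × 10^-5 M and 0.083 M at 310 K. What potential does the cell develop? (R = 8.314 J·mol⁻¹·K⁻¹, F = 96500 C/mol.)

0.095 V

Both half-cells are Hg²⁺/Hg, so E°_cell = 0. The concentrated side is the cathode; the cell reaction moves Hg²⁺ from high to low concentration with n = 2.
Q = [Hg²⁺]_dilute/[Hg²⁺]_conc = 6.64 × 10^-5/0.083 = 8 × 10^-4.
E = 0 − (RT/nF) ln Q = −((8.314×310)/(2×96500))(-7.131) = 0.0952 V.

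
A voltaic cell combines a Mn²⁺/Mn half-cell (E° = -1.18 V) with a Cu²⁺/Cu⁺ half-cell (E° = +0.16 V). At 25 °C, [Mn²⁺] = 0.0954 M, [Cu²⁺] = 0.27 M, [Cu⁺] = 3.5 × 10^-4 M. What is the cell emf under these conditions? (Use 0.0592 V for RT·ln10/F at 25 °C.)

1.54 V

The Cu²⁺/Cu⁺ couple has the higher reduction potential and acts as the cathode, so E°_cell = +0.16 − (-1.18) = 1.34 V.
Balancing electrons gives n = 2; the reaction quotient is Q = [Mn²⁺]·[Cu⁺]^2/[Cu²⁺]^2 = 1.6 × 10^-7.
At 25 °C, E = E° − (0.0592/n) log Q = 1.34 − (0.0592/2)(-6.795) = 1.340 + 0.201 = 1.541 V.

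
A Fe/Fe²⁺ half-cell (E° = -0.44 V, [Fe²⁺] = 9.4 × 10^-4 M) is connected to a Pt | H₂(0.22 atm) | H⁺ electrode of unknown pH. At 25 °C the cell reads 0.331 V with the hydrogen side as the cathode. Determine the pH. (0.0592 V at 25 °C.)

pH = 3.68

E°_cell = 0.44 V and n = 2.
log Q = n(E° − E)/0.0592 = 2×(0.44 − 0.331)/0.0592 = 3.682.
With Q = [Fe²⁺]·P(H₂) / [H⁺]^2, solving for [H⁺] gives log[H⁺] = -3.683, so pH = 3.68.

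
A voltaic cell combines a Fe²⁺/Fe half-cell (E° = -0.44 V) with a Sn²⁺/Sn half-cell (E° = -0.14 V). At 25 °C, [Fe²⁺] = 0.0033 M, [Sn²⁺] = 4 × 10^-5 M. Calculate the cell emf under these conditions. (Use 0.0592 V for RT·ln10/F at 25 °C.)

0.243 V

The Sn²⁺/Sn couple has the higher reduction potential and acts as the cathode, so E°_cell = -0.14 − (-0.44) = 0.30 V.
Balancing electrons gives n = 2; the reaction quotient is Q = [Fe²⁺]/[Sn²⁺] = 82.5.
At 25 °C, E = E° − (0.0592/n) log Q = 0.30 − (0.0592/2)(1.916) = 0.300 − 0.057 = 0.243 V.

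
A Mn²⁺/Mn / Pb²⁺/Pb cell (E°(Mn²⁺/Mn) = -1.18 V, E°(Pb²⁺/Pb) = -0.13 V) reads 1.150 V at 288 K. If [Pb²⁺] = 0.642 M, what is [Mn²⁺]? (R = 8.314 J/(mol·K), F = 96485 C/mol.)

From the Nernst equation, ln Q = nF(E° − E)/RT = 2×96485×(1.05 − 1.150)/(8.314×288) = -8.059, so Q = 3.16 × 10^-4.
With Q = [Mn²⁺]/[Pb²⁺] and the known concentrations, [Mn²⁺] in the numerator gives [Mn²⁺] = 2 × 10^-4 M.

2 × 10^-4 M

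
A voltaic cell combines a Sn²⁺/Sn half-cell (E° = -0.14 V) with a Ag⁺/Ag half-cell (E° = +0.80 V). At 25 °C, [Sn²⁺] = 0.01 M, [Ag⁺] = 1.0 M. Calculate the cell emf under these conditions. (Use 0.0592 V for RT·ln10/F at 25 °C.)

The Ag⁺/Ag couple has the higher reduction potential and acts as the cathode, so E°_cell = +0.80 − (-0.14) = 0.94 V.
Balancing electrons gives n = 2; the reaction quotient is Q = [Sn²⁺]/[Ag⁺]^2 = 0.0100.
At 25 °C, E = E° − (0.0592/n) log Q = 0.94 − (0.0592/2)(-2.000) = 0.940 + 0.059 = 0.999 V.

0.999 V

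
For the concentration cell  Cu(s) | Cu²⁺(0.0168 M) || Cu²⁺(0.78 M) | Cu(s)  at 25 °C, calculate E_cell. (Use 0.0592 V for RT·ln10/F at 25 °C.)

0.049 V

Both half-cells are Cu²⁺/Cu, so E°_cell = 0. The concentrated side is the cathode; the cell reaction moves Cu²⁺ from high to low concentration with n = 2.
Q = [Cu²⁺]_dilute/[Cu²⁺]_conc = 0.0168/0.78 = 0.0215.
E = 0 − (0.0592/2) log Q = −(0.0592/2)(-1.667) = 0.0493 V.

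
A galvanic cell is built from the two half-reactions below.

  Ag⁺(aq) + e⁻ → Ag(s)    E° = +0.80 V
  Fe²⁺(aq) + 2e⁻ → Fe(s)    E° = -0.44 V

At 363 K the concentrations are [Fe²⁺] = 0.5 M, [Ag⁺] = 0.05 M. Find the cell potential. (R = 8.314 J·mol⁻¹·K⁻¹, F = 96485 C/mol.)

1.16 V

The Ag⁺/Ag couple has the higher reduction potential and acts as the cathode, so E°_cell = +0.80 − (-0.44) = 1.24 V.
Balancing electrons gives n = 2; the reaction quotient is Q = [Fe²⁺]/[Ag⁺]^2 = 200.
E = E° − (RT/nF) ln Q = 1.24 − (8.314×363)/(2×96485) × (5.298) = 1.240 − 0.083 = 1.157 V.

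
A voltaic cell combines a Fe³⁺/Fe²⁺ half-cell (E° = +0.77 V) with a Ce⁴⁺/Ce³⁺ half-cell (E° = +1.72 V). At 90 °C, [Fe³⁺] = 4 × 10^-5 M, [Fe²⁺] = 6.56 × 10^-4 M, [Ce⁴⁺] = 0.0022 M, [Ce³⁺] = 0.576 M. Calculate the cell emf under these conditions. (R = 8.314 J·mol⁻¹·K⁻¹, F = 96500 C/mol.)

0.863 V

The Ce⁴⁺/Ce³⁺ couple has the higher reduction potential and acts as the cathode, so E°_cell = +1.72 − (+0.77) = 0.95 V.
Balancing electrons gives n = 1; the reaction quotient is Q = [Fe³⁺]·[Ce³⁺]/([Fe²⁺]·[Ce⁴⁺]) = 16.0.
E = E° − (RT/nF) ln Q = 0.95 − (8.314×363)/(1×96500) × (2.770) = 0.950 − 0.087 = 0.863 V.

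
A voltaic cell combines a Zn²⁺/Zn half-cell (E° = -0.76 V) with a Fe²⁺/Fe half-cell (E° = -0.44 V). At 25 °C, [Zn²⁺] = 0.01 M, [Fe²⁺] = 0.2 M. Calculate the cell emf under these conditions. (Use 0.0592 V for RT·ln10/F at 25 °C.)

0.359 V

The Fe²⁺/Fe couple has the higher reduction potential and acts as the cathode, so E°_cell = -0.44 − (-0.76) = 0.32 V.
Balancing electrons gives n = 2; the reaction quotient is Q = [Zn²⁺]/[Fe²⁺] = 0.0500.
At 25 °C, E = E° − (0.0592/n) log Q = 0.32 − (0.0592/2)(-1.301) = 0.320 + 0.039 = 0.359 V.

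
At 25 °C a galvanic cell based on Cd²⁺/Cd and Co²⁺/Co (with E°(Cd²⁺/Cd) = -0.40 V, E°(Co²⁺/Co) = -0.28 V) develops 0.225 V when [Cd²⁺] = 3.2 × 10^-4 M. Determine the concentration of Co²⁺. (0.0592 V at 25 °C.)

1.1 M

From the Nernst equation, log Q = n(E° − E)/0.0592 = 2(0.12 − 0.225)/0.0592 = -3.547, so Q = 2.84 × 10^-4.
With Q = [Cd²⁺]/[Co²⁺] and the known concentrations, [Co²⁺] in the denominator gives [Co²⁺] = 1.1 M.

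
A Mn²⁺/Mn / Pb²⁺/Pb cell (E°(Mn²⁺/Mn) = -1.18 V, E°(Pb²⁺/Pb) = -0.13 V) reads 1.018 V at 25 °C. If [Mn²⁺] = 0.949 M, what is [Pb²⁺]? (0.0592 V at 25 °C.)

0.079 M

From the Nernst equation, log Q = n(E° − E)/0.0592 = 2(1.05 − 1.018)/0.0592 = 1.081, so Q = 12.1.
With Q = [Mn²⁺]/[Pb²⁺] and the known concentrations, [Pb²⁺] in the denominator gives [Pb²⁺] = 0.079 M.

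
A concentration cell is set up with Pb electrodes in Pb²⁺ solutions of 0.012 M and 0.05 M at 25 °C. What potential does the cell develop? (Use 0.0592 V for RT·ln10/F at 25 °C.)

Both half-cells are Pb²⁺/Pb, so E°_cell = 0. The concentrated side is the cathode; the cell reaction moves Pb²⁺ from high to low concentration with n = 2.
Q = [Pb²⁺]_dilute/[Pb²⁺]_conc = 0.012/0.05 = 0.240.
E = 0 − (0.0592/2) log Q = −(0.0592/2)(-0.620) = 0.0184 V.

0.018 V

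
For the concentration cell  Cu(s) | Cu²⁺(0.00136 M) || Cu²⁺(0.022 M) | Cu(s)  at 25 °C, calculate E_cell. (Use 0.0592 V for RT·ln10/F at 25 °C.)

Both half-cells are Cu²⁺/Cu, so E°_cell = 0. The concentrated side is the cathode; the cell reaction moves Cu²⁺ from high to low concentration with n = 2.
Q = [Cu²⁺]_dilute/[Cu²⁺]_conc = 0.00136/0.022 = 0.0618.
E = 0 − (0.0592/2) log Q = −(0.0592/2)(-1.209) = 0.0358 V.

0.036 V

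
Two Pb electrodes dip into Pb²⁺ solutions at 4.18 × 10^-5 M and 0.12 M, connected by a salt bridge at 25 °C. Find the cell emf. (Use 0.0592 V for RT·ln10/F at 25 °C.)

Both half-cells are Pb²⁺/Pb, so E°_cell = 0. The concentrated side is the cathode; the cell reaction moves Pb²⁺ from high to low concentration with n = 2.
Q = [Pb²⁺]_dilute/[Pb²⁺]_conc = 4.18 × 10^-5/0.12 = 3.48 × 10^-4.
E = 0 − (0.0592/2) log Q = −(0.0592/2)(-3.458) = 0.1024 V.

0.10 V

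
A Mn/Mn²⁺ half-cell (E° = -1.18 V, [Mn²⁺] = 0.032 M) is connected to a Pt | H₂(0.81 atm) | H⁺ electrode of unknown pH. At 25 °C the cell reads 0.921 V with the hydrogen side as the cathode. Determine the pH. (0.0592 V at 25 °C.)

E°_cell = 1.18 V and n = 2.
log Q = n(E° − E)/0.0592 = 2×(1.18 − 0.921)/0.0592 = 8.750.
With Q = [Mn²⁺]·P(H₂) / [H⁺]^2, solving for [H⁺] gives log[H⁺] = -5.168, so pH = 5.17.

pH = 5.17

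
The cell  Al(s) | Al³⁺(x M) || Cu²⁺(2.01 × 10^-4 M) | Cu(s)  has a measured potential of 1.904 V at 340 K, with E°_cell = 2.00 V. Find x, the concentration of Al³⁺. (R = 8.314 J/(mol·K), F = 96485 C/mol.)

0.053 M

From the Nernst equation, ln Q = nF(E° − E)/RT = 6×96485×(2.00 − 1.904)/(8.314×340) = 19.660, so Q = 3.45 × 10^8.
With Q = [Al³⁺]^2/[Cu²⁺]^3 and the known concentrations, [Al³⁺]^2 in the numerator gives [Al³⁺] = 0.053 M.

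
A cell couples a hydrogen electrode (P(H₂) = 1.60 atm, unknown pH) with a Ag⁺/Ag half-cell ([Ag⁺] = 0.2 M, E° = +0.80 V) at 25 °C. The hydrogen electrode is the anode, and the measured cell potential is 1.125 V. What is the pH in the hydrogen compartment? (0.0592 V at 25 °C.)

E°_cell = 0.80 V and n = 2.
log Q = n(E° − E)/0.0592 = 2×(0.80 − 1.125)/0.0592 = -10.980.
With Q = [H⁺]^2 / ([Ag⁺]^2·P(H₂)), solving for [H⁺] gives log[H⁺] = -6.087, so pH = 6.09.

pH = 6.09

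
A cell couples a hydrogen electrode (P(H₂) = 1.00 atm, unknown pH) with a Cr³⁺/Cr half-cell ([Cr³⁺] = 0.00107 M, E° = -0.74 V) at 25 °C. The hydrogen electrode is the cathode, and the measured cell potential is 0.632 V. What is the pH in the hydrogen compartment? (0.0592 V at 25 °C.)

pH = 2.81

E°_cell = 0.74 V and n = 6.
log Q = n(E° − E)/0.0592 = 6×(0.74 − 0.632)/0.0592 = 10.946.
With Q = [Cr³⁺]^2·P(H₂)^3 / [H⁺]^6, solving for [H⁺] gives log[H⁺] = -2.815, so pH = 2.81.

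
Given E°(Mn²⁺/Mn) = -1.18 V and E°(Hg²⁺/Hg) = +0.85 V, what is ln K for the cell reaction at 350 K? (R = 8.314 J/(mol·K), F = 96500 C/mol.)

ln K = 134.6

E°_cell = +0.85 − (-1.18) = 2.03 V, with n = 2 electrons transferred.
At equilibrium E = 0, so the Nernst equation gives ln K = nFE°/RT = (2)(96500)(2.03)/((8.314)(350)) = 134.64.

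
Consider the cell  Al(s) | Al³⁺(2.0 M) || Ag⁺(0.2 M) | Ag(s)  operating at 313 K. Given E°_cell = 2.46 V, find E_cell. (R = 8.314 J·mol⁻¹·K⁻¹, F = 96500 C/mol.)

Balancing electrons gives n = 3; the reaction quotient is Q = [Al³⁺]/[Ag⁺]^3 = 250.
E = E° − (RT/nF) ln Q = 2.46 − (8.314×313)/(3×96500) × (5.521) = 2.460 − 0.050 = 2.410 V.

2.41 V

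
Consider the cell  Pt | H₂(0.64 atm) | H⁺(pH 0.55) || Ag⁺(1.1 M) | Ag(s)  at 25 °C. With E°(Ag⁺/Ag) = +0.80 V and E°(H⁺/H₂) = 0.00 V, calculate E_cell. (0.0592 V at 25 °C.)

The Ag⁺/Ag couple is the cathode, so E°_cell = 0.80 V; n = 2.
[H⁺] = 10^(−0.55) = 0.28 M, and Q = [H⁺]^2 / ([Ag⁺]^2·P(H₂)) = 0.103.
E = E° − (0.0592/2) log Q = 0.80 − (0.0592/2)(-0.989) = 0.829 V.

0.83 V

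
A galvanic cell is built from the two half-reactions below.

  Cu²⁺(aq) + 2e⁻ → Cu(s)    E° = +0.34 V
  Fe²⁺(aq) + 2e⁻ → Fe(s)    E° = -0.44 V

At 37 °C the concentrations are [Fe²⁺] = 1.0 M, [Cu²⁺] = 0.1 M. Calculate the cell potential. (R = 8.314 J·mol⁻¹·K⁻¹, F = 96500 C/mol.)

The Cu²⁺/Cu couple has the higher reduction potential and acts as the cathode, so E°_cell = +0.34 − (-0.44) = 0.78 V.
Balancing electrons gives n = 2; the reaction quotient is Q = [Fe²⁺]/[Cu²⁺] = 10.0.
E = E° − (RT/nF) ln Q = 0.78 − (8.314×310)/(2×96500) × (2.303) = 0.780 − 0.031 = 0.749 V.

0.749 V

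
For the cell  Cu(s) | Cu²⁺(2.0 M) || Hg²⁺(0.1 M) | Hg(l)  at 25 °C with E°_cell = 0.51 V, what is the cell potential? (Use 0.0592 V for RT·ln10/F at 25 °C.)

0.471 V

Balancing electrons gives n = 2; the reaction quotient is Q = [Cu²⁺]/[Hg²⁺] = 20.0.
At 25 °C, E = E° − (0.0592/n) log Q = 0.51 − (0.0592/2)(1.301) = 0.510 − 0.039 = 0.471 V.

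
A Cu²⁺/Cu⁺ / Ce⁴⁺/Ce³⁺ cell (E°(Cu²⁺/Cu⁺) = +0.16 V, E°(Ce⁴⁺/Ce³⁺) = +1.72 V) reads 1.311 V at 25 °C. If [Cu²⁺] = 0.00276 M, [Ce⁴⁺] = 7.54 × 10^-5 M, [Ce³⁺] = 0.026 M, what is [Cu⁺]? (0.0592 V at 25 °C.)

From the Nernst equation, log Q = n(E° − E)/0.0592 = 1(1.56 − 1.311)/0.0592 = 4.206, so Q = 1.61 × 10^4.
With Q = [Cu²⁺]·[Ce³⁺]/([Cu⁺]·[Ce⁴⁺]) and the known concentrations, [Cu⁺] in the denominator gives [Cu⁺] = 5.9 × 10^-5 M.

5.9 × 10^-5 M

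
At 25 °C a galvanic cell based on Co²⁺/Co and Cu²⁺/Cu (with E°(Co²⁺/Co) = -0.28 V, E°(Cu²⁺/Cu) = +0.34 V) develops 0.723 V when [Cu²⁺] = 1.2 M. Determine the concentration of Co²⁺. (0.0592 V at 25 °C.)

From the Nernst equation, log Q = n(E° − E)/0.0592 = 2(0.62 − 0.723)/0.0592 = -3.480, so Q = 3.31 × 10^-4.
With Q = [Co²⁺]/[Cu²⁺] and the known concentrations, [Co²⁺] in the numerator gives [Co²⁺] = 4 × 10^-4 M.

4 × 10^-4 M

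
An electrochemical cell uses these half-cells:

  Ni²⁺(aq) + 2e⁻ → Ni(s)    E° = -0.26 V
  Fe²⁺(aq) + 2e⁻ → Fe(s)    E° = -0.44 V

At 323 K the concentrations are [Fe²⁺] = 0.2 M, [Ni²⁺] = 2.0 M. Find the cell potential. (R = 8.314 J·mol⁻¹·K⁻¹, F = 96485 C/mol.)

0.212 V

The Ni²⁺/Ni couple has the higher reduction potential and acts as the cathode, so E°_cell = -0.26 − (-0.44) = 0.18 V.
Balancing electrons gives n = 2; the reaction quotient is Q = [Fe²⁺]/[Ni²⁺] = 0.100.
E = E° − (RT/nF) ln Q = 0.18 − (8.314×323)/(2×96485) × (-2.303) = 0.180 + 0.032 = 0.212 V.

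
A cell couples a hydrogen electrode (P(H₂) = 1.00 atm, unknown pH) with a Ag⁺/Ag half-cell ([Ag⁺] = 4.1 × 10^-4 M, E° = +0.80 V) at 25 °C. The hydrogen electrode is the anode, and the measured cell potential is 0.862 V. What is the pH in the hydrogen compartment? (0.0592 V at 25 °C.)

E°_cell = 0.80 V and n = 2.
log Q = n(E° − E)/0.0592 = 2×(0.80 − 0.862)/0.0592 = -2.095.
With Q = [H⁺]^2 / ([Ag⁺]^2·P(H₂)), solving for [H⁺] gives log[H⁺] = -4.435, so pH = 4.43.

pH = 4.43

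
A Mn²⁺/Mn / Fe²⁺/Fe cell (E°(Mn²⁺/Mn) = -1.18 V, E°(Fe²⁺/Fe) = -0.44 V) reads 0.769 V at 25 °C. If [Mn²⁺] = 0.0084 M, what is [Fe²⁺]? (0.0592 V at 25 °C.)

From the Nernst equation, log Q = n(E° − E)/0.0592 = 2(0.74 − 0.769)/0.0592 = -0.980, so Q = 0.105.
With Q = [Mn²⁺]/[Fe²⁺] and the known concentrations, [Fe²⁺] in the denominator gives [Fe²⁺] = 0.08 M.

0.08 M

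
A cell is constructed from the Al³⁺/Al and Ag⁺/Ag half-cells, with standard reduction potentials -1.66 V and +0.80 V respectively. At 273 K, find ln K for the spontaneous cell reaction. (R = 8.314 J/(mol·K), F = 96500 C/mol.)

ln K = 313.8

E°_cell = +0.80 − (-1.66) = 2.46 V, with n = 3 electrons transferred.
At equilibrium E = 0, so the Nernst equation gives ln K = nFE°/RT = (3)(96500)(2.46)/((8.314)(273)) = 313.77.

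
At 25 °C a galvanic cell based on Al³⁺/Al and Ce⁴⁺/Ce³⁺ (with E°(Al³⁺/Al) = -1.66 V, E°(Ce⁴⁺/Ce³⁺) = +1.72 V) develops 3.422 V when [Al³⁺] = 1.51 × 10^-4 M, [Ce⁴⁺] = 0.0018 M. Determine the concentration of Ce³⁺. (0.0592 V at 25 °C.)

0.0066 M

From the Nernst equation, log Q = n(E° − E)/0.0592 = 3(3.38 − 3.422)/0.0592 = -2.128, so Q = 0.00744.
With Q = [Al³⁺]·[Ce³⁺]^3/[Ce⁴⁺]^3 and the known concentrations, [Ce³⁺]^3 in the numerator gives [Ce³⁺] = 0.0066 M.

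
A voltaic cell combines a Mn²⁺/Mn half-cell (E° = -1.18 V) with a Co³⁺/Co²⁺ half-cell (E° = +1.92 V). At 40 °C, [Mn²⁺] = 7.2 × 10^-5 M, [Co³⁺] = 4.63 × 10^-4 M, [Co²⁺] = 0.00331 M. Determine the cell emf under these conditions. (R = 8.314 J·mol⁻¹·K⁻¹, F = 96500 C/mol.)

The Co³⁺/Co²⁺ couple has the higher reduction potential and acts as the cathode, so E°_cell = +1.92 − (-1.18) = 3.10 V.
Balancing electrons gives n = 2; the reaction quotient is Q = [Mn²⁺]·[Co²⁺]^2/[Co³⁺]^2 = 0.00368.
E = E° − (RT/nF) ln Q = 3.10 − (8.314×313)/(2×96500) × (-5.605) = 3.100 + 0.076 = 3.176 V.

3.18 V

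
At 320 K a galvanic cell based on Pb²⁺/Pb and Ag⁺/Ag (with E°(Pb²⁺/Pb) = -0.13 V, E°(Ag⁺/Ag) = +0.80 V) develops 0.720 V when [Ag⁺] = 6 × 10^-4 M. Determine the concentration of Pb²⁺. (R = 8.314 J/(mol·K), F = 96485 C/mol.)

1.5 M

From the Nernst equation, ln Q = nF(E° − E)/RT = 2×96485×(0.93 − 0.720)/(8.314×320) = 15.232, so Q = 4.12 × 10^6.
With Q = [Pb²⁺]/[Ag⁺]^2 and the known concentrations, [Pb²⁺] in the numerator gives [Pb²⁺] = 1.5 M.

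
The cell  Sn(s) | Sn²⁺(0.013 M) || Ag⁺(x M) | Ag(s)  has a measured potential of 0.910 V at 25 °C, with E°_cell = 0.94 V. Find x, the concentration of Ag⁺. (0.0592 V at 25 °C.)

0.035 M

From the Nernst equation, log Q = n(E° − E)/0.0592 = 2(0.94 − 0.910)/0.0592 = 1.014, so Q = 10.3.
With Q = [Sn²⁺]/[Ag⁺]^2 and the known concentrations, [Ag⁺]^2 in the denominator gives [Ag⁺] = 0.035 M.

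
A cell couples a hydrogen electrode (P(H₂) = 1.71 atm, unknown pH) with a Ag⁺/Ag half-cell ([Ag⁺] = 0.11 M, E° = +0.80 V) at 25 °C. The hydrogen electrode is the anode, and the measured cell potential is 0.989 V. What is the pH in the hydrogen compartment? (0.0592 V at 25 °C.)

E°_cell = 0.80 V and n = 2.
log Q = n(E° − E)/0.0592 = 2×(0.80 − 0.989)/0.0592 = -6.385.
With Q = [H⁺]^2 / ([Ag⁺]^2·P(H₂)), solving for [H⁺] gives log[H⁺] = -4.035, so pH = 4.03.

pH = 4.03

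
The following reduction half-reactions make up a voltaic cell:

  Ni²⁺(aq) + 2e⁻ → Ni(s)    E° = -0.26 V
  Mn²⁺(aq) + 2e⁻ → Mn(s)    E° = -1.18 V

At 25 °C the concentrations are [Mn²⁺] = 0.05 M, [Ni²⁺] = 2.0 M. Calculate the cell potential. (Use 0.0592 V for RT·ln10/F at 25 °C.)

0.967 V

The Ni²⁺/Ni couple has the higher reduction potential and acts as the cathode, so E°_cell = -0.26 − (-1.18) = 0.92 V.
Balancing electrons gives n = 2; the reaction quotient is Q = [Mn²⁺]/[Ni²⁺] = 0.0250.
At 25 °C, E = E° − (0.0592/n) log Q = 0.92 − (0.0592/2)(-1.602) = 0.920 + 0.047 = 0.967 V.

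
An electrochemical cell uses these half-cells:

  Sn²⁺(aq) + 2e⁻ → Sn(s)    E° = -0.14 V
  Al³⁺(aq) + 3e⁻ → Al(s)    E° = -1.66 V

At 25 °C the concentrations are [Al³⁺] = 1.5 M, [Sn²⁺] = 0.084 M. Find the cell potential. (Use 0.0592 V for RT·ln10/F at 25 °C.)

1.48 V

The Sn²⁺/Sn couple has the higher reduction potential and acts as the cathode, so E°_cell = -0.14 − (-1.66) = 1.52 V.
Balancing electrons gives n = 6; the reaction quotient is Q = [Al³⁺]^2/[Sn²⁺]^3 = 3800.
At 25 °C, E = E° − (0.0592/n) log Q = 1.52 − (0.0592/6)(3.579) = 1.520 − 0.035 = 1.485 V.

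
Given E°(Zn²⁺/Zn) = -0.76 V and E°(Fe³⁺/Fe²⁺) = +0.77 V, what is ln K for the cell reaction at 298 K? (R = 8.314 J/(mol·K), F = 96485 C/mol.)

E°_cell = +0.77 − (-0.76) = 1.53 V, with n = 2 electrons transferred.
At equilibrium E = 0, so the Nernst equation gives ln K = nFE°/RT = (2)(96485)(1.53)/((8.314)(298)) = 119.17.

ln K = 119.2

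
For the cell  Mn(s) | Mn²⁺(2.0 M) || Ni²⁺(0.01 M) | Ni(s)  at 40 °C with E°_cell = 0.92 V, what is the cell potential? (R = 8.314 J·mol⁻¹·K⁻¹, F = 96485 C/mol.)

0.849 V

Balancing electrons gives n = 2; the reaction quotient is Q = [Mn²⁺]/[Ni²⁺] = 200.
E = E° − (RT/nF) ln Q = 0.92 − (8.314×313)/(2×96485) × (5.298) = 0.920 − 0.071 = 0.849 V.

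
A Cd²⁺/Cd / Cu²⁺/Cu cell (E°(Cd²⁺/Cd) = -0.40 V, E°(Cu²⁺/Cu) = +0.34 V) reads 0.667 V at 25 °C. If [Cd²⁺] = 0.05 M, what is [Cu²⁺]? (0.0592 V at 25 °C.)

From the Nernst equation, log Q = n(E° − E)/0.0592 = 2(0.74 − 0.667)/0.0592 = 2.466, so Q = 293.
With Q = [Cd²⁺]/[Cu²⁺] and the known concentrations, [Cu²⁺] in the denominator gives [Cu²⁺] = 1.7 × 10^-4 M.

1.7 × 10^-4 M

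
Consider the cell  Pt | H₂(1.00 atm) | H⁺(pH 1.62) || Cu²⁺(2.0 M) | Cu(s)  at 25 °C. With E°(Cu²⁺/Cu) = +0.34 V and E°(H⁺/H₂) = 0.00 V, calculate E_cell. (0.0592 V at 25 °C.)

0.44 V

The Cu²⁺/Cu couple is the cathode, so E°_cell = 0.34 V; n = 2.
[H⁺] = 10^(−1.62) = 0.024 M, and Q = [H⁺]^2 / ([Cu²⁺]·P(H₂)) = 2.88 × 10^-4.
E = E° − (0.0592/2) log Q = 0.34 − (0.0592/2)(-3.541) = 0.445 V.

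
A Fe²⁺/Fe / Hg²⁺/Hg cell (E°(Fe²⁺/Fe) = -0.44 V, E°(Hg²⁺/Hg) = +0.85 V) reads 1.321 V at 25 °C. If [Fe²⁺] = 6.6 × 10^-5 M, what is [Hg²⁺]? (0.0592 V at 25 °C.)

7.4 × 10^-4 M

From the Nernst equation, log Q = n(E° − E)/0.0592 = 2(1.29 − 1.321)/0.0592 = -1.047, so Q = 0.0897.
With Q = [Fe²⁺]/[Hg²⁺] and the known concentrations, [Hg²⁺] in the denominator gives [Hg²⁺] = 7.4 × 10^-4 M.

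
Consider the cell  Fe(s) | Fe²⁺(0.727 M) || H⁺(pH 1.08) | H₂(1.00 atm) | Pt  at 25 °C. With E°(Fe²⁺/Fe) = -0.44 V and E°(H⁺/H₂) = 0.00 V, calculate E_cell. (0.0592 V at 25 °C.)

The hydrogen couple is the cathode, so E°_cell = 0.44 V; n = 2.
[H⁺] = 10^(−1.08) = 0.083 M, and Q = [Fe²⁺]·P(H₂) / [H⁺]^2 = 105.
E = E° − (0.0592/2) log Q = 0.44 − (0.0592/2)(2.022) = 0.380 V.

0.38 V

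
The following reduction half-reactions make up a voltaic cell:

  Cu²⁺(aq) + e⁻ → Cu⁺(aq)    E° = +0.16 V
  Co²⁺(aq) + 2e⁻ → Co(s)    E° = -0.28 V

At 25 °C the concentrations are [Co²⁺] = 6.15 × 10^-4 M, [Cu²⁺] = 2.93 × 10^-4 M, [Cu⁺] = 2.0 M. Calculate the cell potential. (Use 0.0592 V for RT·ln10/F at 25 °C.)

0.308 V

The Cu²⁺/Cu⁺ couple has the higher reduction potential and acts as the cathode, so E°_cell = +0.16 − (-0.28) = 0.44 V.
Balancing electrons gives n = 2; the reaction quotient is Q = [Co²⁺]·[Cu⁺]^2/[Cu²⁺]^2 = 2.87 × 10^4.
At 25 °C, E = E° − (0.0592/n) log Q = 0.44 − (0.0592/2)(4.457) = 0.440 − 0.132 = 0.308 V.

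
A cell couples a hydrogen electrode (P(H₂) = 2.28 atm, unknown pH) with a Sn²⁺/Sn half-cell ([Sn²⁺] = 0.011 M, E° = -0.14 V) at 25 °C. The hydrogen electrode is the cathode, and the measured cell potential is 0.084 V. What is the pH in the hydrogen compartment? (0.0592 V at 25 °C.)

pH = 1.75

E°_cell = 0.14 V and n = 2.
log Q = n(E° − E)/0.0592 = 2×(0.14 − 0.084)/0.0592 = 1.892.
With Q = [Sn²⁺]·P(H₂) / [H⁺]^2, solving for [H⁺] gives log[H⁺] = -1.746, so pH = 1.75.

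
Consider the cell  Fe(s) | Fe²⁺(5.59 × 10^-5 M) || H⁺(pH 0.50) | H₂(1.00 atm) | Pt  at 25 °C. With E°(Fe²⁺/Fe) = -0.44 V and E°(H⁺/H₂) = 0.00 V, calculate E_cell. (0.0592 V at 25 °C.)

The hydrogen couple is the cathode, so E°_cell = 0.44 V; n = 2.
[H⁺] = 10^(−0.50) = 0.32 M, and Q = [Fe²⁺]·P(H₂) / [H⁺]^2 = 5.59 × 10^-4.
E = E° − (0.0592/2) log Q = 0.44 − (0.0592/2)(-3.253) = 0.536 V.

0.54 V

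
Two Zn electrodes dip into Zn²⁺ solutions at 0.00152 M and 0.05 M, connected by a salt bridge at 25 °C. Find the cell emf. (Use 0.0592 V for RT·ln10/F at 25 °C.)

0.045 V

Both half-cells are Zn²⁺/Zn, so E°_cell = 0. The concentrated side is the cathode; the cell reaction moves Zn²⁺ from high to low concentration with n = 2.
Q = [Zn²⁺]_dilute/[Zn²⁺]_conc = 0.00152/0.05 = 0.0304.
E = 0 − (0.0592/2) log Q = −(0.0592/2)(-1.517) = 0.0449 V.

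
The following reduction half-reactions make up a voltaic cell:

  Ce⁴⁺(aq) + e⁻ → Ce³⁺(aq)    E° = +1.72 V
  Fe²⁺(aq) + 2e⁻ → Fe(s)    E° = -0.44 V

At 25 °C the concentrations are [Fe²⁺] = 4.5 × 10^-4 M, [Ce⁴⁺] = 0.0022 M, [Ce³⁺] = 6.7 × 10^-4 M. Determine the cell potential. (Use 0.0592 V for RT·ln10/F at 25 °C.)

The Ce⁴⁺/Ce³⁺ couple has the higher reduction potential and acts as the cathode, so E°_cell = +1.72 − (-0.44) = 2.16 V.
Balancing electrons gives n = 2; the reaction quotient is Q = [Fe²⁺]·[Ce³⁺]^2/[Ce⁴⁺]^2 = 4.17 × 10^-5.
At 25 °C, E = E° − (0.0592/n) log Q = 2.16 − (0.0592/2)(-4.379) = 2.160 + 0.130 = 2.290 V.

2.29 V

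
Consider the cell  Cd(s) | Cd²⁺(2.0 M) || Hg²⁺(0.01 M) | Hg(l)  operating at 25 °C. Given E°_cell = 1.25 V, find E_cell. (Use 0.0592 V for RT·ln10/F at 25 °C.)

Balancing electrons gives n = 2; the reaction quotient is Q = [Cd²⁺]/[Hg²⁺] = 200.
At 25 °C, E = E° − (0.0592/n) log Q = 1.25 − (0.0592/2)(2.301) = 1.250 − 0.068 = 1.182 V.

1.18 V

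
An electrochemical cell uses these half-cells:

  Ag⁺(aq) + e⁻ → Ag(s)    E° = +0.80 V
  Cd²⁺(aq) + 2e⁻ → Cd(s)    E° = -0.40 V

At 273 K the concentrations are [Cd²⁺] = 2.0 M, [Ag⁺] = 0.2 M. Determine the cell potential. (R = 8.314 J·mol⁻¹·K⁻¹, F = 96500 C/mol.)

1.15 V

The Ag⁺/Ag couple has the higher reduction potential and acts as the cathode, so E°_cell = +0.80 − (-0.40) = 1.20 V.
Balancing electrons gives n = 2; the reaction quotient is Q = [Cd²⁺]/[Ag⁺]^2 = 50.0.
E = E° − (RT/nF) ln Q = 1.20 − (8.314×273)/(2×96500) × (3.912) = 1.200 − 0.046 = 1.154 V.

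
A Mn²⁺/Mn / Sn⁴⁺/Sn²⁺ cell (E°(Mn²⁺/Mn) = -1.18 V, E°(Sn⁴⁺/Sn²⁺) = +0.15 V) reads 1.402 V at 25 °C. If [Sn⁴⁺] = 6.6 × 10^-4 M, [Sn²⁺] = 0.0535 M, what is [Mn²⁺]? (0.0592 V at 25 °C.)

4.6 × 10^-5 M

From the Nernst equation, log Q = n(E° − E)/0.0592 = 2(1.33 − 1.402)/0.0592 = -2.432, so Q = 0.00369.
With Q = [Mn²⁺]·[Sn²⁺]/[Sn⁴⁺] and the known concentrations, [Mn²⁺] in the numerator gives [Mn²⁺] = 4.6 × 10^-5 M.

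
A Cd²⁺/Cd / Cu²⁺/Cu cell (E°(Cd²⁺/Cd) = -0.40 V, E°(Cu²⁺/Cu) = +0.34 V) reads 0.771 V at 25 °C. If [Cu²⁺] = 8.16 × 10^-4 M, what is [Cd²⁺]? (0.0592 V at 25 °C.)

7.3 × 10^-5 M

From the Nernst equation, log Q = n(E° − E)/0.0592 = 2(0.74 − 0.771)/0.0592 = -1.047, so Q = 0.0897.
With Q = [Cd²⁺]/[Cu²⁺] and the known concentrations, [Cd²⁺] in the numerator gives [Cd²⁺] = 7.3 × 10^-5 M.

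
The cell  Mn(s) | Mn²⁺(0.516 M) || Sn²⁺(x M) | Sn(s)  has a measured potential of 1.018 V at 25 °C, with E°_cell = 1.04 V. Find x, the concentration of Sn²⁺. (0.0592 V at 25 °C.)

0.093 M

From the Nernst equation, log Q = n(E° − E)/0.0592 = 2(1.04 − 1.018)/0.0592 = 0.743, so Q = 5.54.
With Q = [Mn²⁺]/[Sn²⁺] and the known concentrations, [Sn²⁺] in the denominator gives [Sn²⁺] = 0.093 M.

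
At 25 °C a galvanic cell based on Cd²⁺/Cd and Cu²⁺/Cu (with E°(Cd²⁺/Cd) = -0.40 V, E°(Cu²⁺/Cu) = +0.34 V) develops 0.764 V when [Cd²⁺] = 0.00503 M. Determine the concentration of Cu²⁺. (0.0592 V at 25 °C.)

From the Nernst equation, log Q = n(E° − E)/0.0592 = 2(0.74 − 0.764)/0.0592 = -0.811, so Q = 0.155.
With Q = [Cd²⁺]/[Cu²⁺] and the known concentrations, [Cu²⁺] in the denominator gives [Cu²⁺] = 0.033 M.

0.033 M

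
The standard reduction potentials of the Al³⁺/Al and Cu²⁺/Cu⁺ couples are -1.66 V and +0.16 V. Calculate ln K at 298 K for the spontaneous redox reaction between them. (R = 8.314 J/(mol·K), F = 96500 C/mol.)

ln K = 212.7

E°_cell = +0.16 − (-1.66) = 1.82 V, with n = 3 electrons transferred.
At equilibrium E = 0, so the Nernst equation gives ln K = nFE°/RT = (3)(96500)(1.82)/((8.314)(298)) = 212.66.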